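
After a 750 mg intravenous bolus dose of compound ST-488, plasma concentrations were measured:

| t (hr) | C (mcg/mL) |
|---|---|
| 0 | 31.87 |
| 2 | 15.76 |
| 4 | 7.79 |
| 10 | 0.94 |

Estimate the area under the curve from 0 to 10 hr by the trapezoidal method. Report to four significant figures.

Trapezoidal AUC_0→10:
  [0→2]: (31.87+15.76)/2 × 2 = 47.63
  [2→4]: (15.76+7.79)/2 × 2 = 23.55
  [4→10]: (7.79+0.94)/2 × 6 = 26.19
  Sum = 97.37 mcg/mL·hr

AUC = 97.37 mcg/mL·hr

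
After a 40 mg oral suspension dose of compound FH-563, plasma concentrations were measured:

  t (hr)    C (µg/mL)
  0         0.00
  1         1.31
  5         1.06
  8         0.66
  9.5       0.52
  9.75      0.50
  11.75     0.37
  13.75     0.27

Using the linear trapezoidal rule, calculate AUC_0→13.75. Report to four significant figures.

Trapezoidal AUC_0→13.75:
  [0→1]: (0.00+1.31)/2 × 1 = 0.655
  [1→5]: (1.31+1.06)/2 × 4 = 4.74
  [5→8]: (1.06+0.66)/2 × 3 = 2.58
  [8→9.5]: (0.66+0.52)/2 × 1.5 = 0.885
  [9.5→9.75]: (0.52+0.50)/2 × 0.25 = 0.1275
  [9.75→11.75]: (0.50+0.37)/2 × 2 = 0.87
  [11.75→13.75]: (0.37+0.27)/2 × 2 = 0.64
  Sum = 10.4975 µg/mL·hr

AUC = 10.50 µg/mL·hr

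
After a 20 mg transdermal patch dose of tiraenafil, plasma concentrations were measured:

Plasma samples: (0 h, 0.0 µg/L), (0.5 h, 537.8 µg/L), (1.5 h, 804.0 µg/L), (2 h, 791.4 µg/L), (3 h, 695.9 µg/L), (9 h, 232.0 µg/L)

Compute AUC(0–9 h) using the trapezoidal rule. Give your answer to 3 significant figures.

AUC = 4730 µg/L·h

Trapezoidal AUC_0→9:
  [0→0.5]: (0.0+537.8)/2 × 0.5 = 134.45
  [0.5→1.5]: (537.8+804.0)/2 × 1 = 670.9
  [1.5→2]: (804.0+791.4)/2 × 0.5 = 398.85
  [2→3]: (791.4+695.9)/2 × 1 = 743.65
  [3→9]: (695.9+232.0)/2 × 6 = 2783.7
  Sum = 4731.55 µg/L·h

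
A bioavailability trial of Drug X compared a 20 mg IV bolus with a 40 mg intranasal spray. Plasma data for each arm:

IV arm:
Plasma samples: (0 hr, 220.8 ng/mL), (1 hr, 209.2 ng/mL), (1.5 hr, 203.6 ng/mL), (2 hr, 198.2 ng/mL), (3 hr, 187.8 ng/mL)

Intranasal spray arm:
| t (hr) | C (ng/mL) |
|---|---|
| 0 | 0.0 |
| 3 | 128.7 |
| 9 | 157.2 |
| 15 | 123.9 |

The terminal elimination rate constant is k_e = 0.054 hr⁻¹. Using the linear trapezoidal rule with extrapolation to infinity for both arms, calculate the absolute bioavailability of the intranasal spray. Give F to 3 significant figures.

F = 0.512

Trapezoidal AUC_0→3 (IV):
  [0→1]: (220.8+209.2)/2 × 1 = 215.0
  [1→1.5]: (209.2+203.6)/2 × 0.5 = 103.2
  [1.5→2]: (203.6+198.2)/2 × 0.5 = 100.45
  [2→3]: (198.2+187.8)/2 × 1 = 193.0
  Sum = 611.65 ng/mL·hr
IV tail: 187.8/0.054 = 3477.778; AUC_iv,0→∞ = 611.65 + 3477.778 = 4089.428 ng/mL·hr
Trapezoidal AUC_0→15 (intranasal spray):
  [0→3]: (0.0+128.7)/2 × 3 = 193.05
  [3→9]: (128.7+157.2)/2 × 6 = 857.7
  [9→15]: (157.2+123.9)/2 × 6 = 843.3
  Sum = 1894.05 ng/mL·hr
intranasal spray tail: 123.9/0.054 = 2294.444; AUC_ev,0→∞ = 1894.05 + 2294.444 = 4188.494 ng/mL·hr
F = (AUC_ev/D_ev)/(AUC_iv/D_iv) = (4188.494/40)/(4089.428/20) = 104.71235/204.4714 = 0.5121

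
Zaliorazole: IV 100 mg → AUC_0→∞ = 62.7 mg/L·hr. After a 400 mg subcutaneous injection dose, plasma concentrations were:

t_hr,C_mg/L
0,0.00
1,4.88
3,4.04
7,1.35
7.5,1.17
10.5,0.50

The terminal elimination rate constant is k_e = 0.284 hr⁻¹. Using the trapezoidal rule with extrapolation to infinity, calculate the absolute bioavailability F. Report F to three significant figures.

Trapezoidal AUC_0→10.5 (subcutaneous injection):
  [0→1]: (0.00+4.88)/2 × 1 = 2.44
  [1→3]: (4.88+4.04)/2 × 2 = 8.92
  [3→7]: (4.04+1.35)/2 × 4 = 10.78
  [7→7.5]: (1.35+1.17)/2 × 0.5 = 0.63
  [7.5→10.5]: (1.17+0.50)/2 × 3 = 2.505
  Sum = 25.275 mg/L·hr
Tail: C_last/k_e = 0.50/0.284 = 1.761
AUC_0→∞ (subcutaneous injection) = 25.275 + 1.761 = 27.036 mg/L·hr
F = (AUC_ev/D_ev)/(AUC_iv/D_iv) = (27.036/400)/(62.7/100) = 0.06759/0.627 = 0.1078

F = 0.108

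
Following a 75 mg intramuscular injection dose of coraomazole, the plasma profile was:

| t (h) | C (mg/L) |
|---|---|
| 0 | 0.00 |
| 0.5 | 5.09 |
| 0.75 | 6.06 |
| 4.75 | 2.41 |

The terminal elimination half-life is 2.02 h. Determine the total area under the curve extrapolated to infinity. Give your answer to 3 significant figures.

Trapezoidal AUC_0→4.75:
  [0→0.5]: (0.00+5.09)/2 × 0.5 = 1.2725
  [0.5→0.75]: (5.09+6.06)/2 × 0.25 = 1.39375
  [0.75→4.75]: (6.06+2.41)/2 × 4 = 16.94
  Sum = 19.60625 mg/L·h
k_e = ln2 / t½ = 0.693147 / 2.02 = 0.3431 h^-1
Extrapolated tail: C_last / k_e = 2.41 / 0.3431 = 7.024
AUC_0→∞ = 19.60625 + 7.024 = 26.63025 mg/L·h

AUC = 26.6 mg/L·h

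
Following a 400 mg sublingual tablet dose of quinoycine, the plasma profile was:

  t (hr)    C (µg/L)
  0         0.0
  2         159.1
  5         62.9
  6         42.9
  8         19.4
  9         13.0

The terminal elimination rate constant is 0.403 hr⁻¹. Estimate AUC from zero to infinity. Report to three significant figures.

AUC = 656 µg/L·hr

Trapezoidal AUC_0→9:
  [0→2]: (0.0+159.1)/2 × 2 = 159.1
  [2→5]: (159.1+62.9)/2 × 3 = 333.0
  [5→6]: (62.9+42.9)/2 × 1 = 52.9
  [6→8]: (42.9+19.4)/2 × 2 = 62.3
  [8→9]: (19.4+13.0)/2 × 1 = 16.2
  Sum = 623.5 µg/L·hr
Extrapolated tail: C_last / k_e = 13.0 / 0.403 = 32.258
AUC_0→∞ = 623.5 + 32.258 = 655.758 µg/L·hr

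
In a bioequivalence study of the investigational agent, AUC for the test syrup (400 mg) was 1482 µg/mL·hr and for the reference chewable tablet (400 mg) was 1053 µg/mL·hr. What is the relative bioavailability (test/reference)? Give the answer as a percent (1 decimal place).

F_rel = 140.7%

F_rel = (AUC_test/D_test) / (AUC_ref/D_ref)
      = (1482/400) / (1053/400)
      = 3.705 / 2.6325 = 1.4074 = 140.74%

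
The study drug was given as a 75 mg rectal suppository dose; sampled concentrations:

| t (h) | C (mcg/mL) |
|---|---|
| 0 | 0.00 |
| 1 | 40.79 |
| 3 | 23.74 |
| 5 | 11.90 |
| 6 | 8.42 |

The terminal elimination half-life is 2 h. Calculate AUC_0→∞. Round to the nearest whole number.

AUC = 155 mcg/mL·h

Trapezoidal AUC_0→6:
  [0→1]: (0.00+40.79)/2 × 1 = 20.395
  [1→3]: (40.79+23.74)/2 × 2 = 64.53
  [3→5]: (23.74+11.90)/2 × 2 = 35.64
  [5→6]: (11.90+8.42)/2 × 1 = 10.16
  Sum = 130.725 mcg/mL·h
k_e = ln2 / t½ = 0.693147 / 2 = 0.3466 h^-1
Extrapolated tail: C_last / k_e = 8.42 / 0.3466 = 24.293
AUC_0→∞ = 130.725 + 24.293 = 155.018 mcg/mL·h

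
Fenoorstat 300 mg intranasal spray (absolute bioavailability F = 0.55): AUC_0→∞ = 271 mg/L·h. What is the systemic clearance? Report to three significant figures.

CL = 0.609 L/h

CL = F × Dose / AUC_0→∞
   = 0.55 × 300 / 271 = 0.608856 L/h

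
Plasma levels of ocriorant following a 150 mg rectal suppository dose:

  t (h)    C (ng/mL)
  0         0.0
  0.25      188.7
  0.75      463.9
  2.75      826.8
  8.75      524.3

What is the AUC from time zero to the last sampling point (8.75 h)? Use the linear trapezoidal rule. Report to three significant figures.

Trapezoidal AUC_0→8.75:
  [0→0.25]: (0.0+188.7)/2 × 0.25 = 23.5875
  [0.25→0.75]: (188.7+463.9)/2 × 0.5 = 163.15
  [0.75→2.75]: (463.9+826.8)/2 × 2 = 1290.7
  [2.75→8.75]: (826.8+524.3)/2 × 6 = 4053.3
  Sum = 5530.7375 ng/mL·h

AUC = 5530 ng/mL·h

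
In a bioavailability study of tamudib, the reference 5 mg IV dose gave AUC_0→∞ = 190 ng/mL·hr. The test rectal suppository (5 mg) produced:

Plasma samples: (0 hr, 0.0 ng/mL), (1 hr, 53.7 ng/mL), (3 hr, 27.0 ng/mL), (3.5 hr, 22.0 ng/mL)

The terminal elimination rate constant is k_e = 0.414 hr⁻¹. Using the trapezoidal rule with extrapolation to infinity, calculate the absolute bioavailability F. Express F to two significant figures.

Trapezoidal AUC_0→3.5 (rectal suppository):
  [0→1]: (0.0+53.7)/2 × 1 = 26.85
  [1→3]: (53.7+27.0)/2 × 2 = 80.7
  [3→3.5]: (27.0+22.0)/2 × 0.5 = 12.25
  Sum = 119.8 ng/mL·hr
Tail: C_last/k_e = 22.0/0.414 = 53.140
AUC_0→∞ (rectal suppository) = 119.8 + 53.140 = 172.94 ng/mL·hr
F = (AUC_ev/D_ev)/(AUC_iv/D_iv) = (172.94/5)/(190/5) = 34.588/38 = 0.9102

F = 0.91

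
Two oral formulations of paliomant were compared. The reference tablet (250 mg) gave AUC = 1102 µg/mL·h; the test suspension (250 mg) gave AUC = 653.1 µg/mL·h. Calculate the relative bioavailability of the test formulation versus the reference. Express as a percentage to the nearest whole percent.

F_rel = 59%

F_rel = (AUC_test/D_test) / (AUC_ref/D_ref)
      = (653.1/250) / (1102/250)
      = 2.6124 / 4.408 = 0.5926 = 59.26%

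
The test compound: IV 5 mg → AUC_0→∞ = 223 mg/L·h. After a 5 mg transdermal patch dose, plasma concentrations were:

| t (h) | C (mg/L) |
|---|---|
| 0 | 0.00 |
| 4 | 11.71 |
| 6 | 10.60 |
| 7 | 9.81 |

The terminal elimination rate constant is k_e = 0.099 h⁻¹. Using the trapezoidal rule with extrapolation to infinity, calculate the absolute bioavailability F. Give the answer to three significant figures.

F = 0.695

Trapezoidal AUC_0→7 (transdermal patch):
  [0→4]: (0.00+11.71)/2 × 4 = 23.42
  [4→6]: (11.71+10.60)/2 × 2 = 22.31
  [6→7]: (10.60+9.81)/2 × 1 = 10.205
  Sum = 55.935 mg/L·h
Tail: C_last/k_e = 9.81/0.099 = 99.091
AUC_0→∞ (transdermal patch) = 55.935 + 99.091 = 155.026 mg/L·h
F = (AUC_ev/D_ev)/(AUC_iv/D_iv) = (155.026/5)/(223/5) = 31.0052/44.6 = 0.6952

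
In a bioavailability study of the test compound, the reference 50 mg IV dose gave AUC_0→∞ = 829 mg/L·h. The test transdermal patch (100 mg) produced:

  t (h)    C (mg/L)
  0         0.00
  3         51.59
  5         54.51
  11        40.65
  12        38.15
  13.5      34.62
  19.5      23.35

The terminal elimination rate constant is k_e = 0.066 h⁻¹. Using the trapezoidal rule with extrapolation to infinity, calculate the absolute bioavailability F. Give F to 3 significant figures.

Trapezoidal AUC_0→19.5 (transdermal patch):
  [0→3]: (0.00+51.59)/2 × 3 = 77.385
  [3→5]: (51.59+54.51)/2 × 2 = 106.1
  [5→11]: (54.51+40.65)/2 × 6 = 285.48
  [11→12]: (40.65+38.15)/2 × 1 = 39.4
  [12→13.5]: (38.15+34.62)/2 × 1.5 = 54.5775
  [13.5→19.5]: (34.62+23.35)/2 × 6 = 173.91
  Sum = 736.8525 mg/L·h
Tail: C_last/k_e = 23.35/0.066 = 353.788
AUC_0→∞ (transdermal patch) = 736.8525 + 353.788 = 1090.6405 mg/L·h
F = (AUC_ev/D_ev)/(AUC_iv/D_iv) = (1090.6405/100)/(829/50) = 10.906405/16.58 = 0.6578

F = 0.658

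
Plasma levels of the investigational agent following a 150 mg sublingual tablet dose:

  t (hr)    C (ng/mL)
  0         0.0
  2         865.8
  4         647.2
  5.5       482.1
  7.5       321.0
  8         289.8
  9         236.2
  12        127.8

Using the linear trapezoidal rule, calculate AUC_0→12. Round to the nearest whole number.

AUC = 4991 ng/mL·hr

Trapezoidal AUC_0→12:
  [0→2]: (0.0+865.8)/2 × 2 = 865.8
  [2→4]: (865.8+647.2)/2 × 2 = 1513.0
  [4→5.5]: (647.2+482.1)/2 × 1.5 = 846.975
  [5.5→7.5]: (482.1+321.0)/2 × 2 = 803.1
  [7.5→8]: (321.0+289.8)/2 × 0.5 = 152.7
  [8→9]: (289.8+236.2)/2 × 1 = 263.0
  [9→12]: (236.2+127.8)/2 × 3 = 546.0
  Sum = 4990.575 ng/mL·hr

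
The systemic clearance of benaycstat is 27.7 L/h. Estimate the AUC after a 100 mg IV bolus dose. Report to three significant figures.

AUC = 3.61 mg/L·h

AUC_0→∞ = Dose_iv / CL
        = 100 / 27.7 = 3.61011 mg/L·h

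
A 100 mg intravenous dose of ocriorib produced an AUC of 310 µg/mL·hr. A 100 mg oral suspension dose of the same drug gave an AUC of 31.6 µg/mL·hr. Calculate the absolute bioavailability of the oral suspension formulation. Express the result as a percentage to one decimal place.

F = (AUC_ev / D_ev) / (AUC_iv / D_iv)
  = (31.6/100) / (310/100)
  = 0.316 / 3.1 = 0.1019
  = 10.19%

F = 10.2%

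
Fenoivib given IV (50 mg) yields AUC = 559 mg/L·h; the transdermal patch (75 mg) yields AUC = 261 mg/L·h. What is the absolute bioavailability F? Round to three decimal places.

F = 0.311

F = (AUC_ev / D_ev) / (AUC_iv / D_iv)
  = (261/75) / (559/50)
  = 3.48 / 11.18 = 0.3113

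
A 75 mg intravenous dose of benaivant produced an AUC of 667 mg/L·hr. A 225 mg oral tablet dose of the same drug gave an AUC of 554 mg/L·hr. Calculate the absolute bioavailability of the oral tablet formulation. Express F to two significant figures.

F = (AUC_ev / D_ev) / (AUC_iv / D_iv)
  = (554/225) / (667/75)
  = 2.46222 / 8.89333 = 0.2769

F = 0.28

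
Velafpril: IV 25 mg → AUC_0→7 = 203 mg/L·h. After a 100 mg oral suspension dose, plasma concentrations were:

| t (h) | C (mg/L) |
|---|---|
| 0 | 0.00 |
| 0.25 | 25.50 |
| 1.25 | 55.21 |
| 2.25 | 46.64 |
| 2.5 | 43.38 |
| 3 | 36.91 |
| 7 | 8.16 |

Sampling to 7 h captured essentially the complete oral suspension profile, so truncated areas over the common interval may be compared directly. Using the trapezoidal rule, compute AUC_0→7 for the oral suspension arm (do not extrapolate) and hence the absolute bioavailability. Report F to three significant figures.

Trapezoidal AUC_0→7 (oral suspension):
  [0→0.25]: (0.00+25.50)/2 × 0.25 = 3.1875
  [0.25→1.25]: (25.50+55.21)/2 × 1 = 40.355
  [1.25→2.25]: (55.21+46.64)/2 × 1 = 50.925
  [2.25→2.5]: (46.64+43.38)/2 × 0.25 = 11.2525
  [2.5→3]: (43.38+36.91)/2 × 0.5 = 20.0725
  [3→7]: (36.91+8.16)/2 × 4 = 90.14
  Sum = 215.9325 mg/L·h
F = (AUC_ev/D_ev)/(AUC_iv/D_iv) = (215.9325/100)/(203/25) = 2.159325/8.12 = 0.2659

F = 0.266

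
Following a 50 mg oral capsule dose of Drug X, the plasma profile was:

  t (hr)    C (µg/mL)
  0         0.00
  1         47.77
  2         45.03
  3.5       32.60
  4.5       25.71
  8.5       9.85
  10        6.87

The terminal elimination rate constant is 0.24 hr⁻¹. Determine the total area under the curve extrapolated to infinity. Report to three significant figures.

AUC = 270 µg/mL·hr

Trapezoidal AUC_0→10:
  [0→1]: (0.00+47.77)/2 × 1 = 23.885
  [1→2]: (47.77+45.03)/2 × 1 = 46.4
  [2→3.5]: (45.03+32.60)/2 × 1.5 = 58.2225
  [3.5→4.5]: (32.60+25.71)/2 × 1 = 29.155
  [4.5→8.5]: (25.71+9.85)/2 × 4 = 71.12
  [8.5→10]: (9.85+6.87)/2 × 1.5 = 12.54
  Sum = 241.3225 µg/mL·hr
Extrapolated tail: C_last / k_e = 6.87 / 0.24 = 28.625
AUC_0→∞ = 241.3225 + 28.625 = 269.9475 µg/mL·hr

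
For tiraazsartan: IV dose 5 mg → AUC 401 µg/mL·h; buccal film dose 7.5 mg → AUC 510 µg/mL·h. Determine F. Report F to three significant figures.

F = 0.848

F = (AUC_ev / D_ev) / (AUC_iv / D_iv)
  = (510/7.5) / (401/5)
  = 68 / 80.2 = 0.8479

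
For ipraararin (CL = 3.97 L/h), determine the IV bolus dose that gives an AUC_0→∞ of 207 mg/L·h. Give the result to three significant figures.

Dose_iv = CL × AUC_0→∞
     = 3.97 × 207 = 821.79 mg

Dose = 822 mg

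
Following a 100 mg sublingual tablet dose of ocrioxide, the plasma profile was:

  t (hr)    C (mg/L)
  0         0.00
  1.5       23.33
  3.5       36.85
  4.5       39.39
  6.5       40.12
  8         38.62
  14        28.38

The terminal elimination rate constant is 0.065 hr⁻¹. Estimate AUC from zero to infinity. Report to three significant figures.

Trapezoidal AUC_0→14:
  [0→1.5]: (0.00+23.33)/2 × 1.5 = 17.4975
  [1.5→3.5]: (23.33+36.85)/2 × 2 = 60.18
  [3.5→4.5]: (36.85+39.39)/2 × 1 = 38.12
  [4.5→6.5]: (39.39+40.12)/2 × 2 = 79.51
  [6.5→8]: (40.12+38.62)/2 × 1.5 = 59.055
  [8→14]: (38.62+28.38)/2 × 6 = 201.0
  Sum = 455.3625 mg/L·hr
Extrapolated tail: C_last / k_e = 28.38 / 0.065 = 436.615
AUC_0→∞ = 455.3625 + 436.615 = 891.9775 mg/L·hr

AUC = 892 mg/L·hr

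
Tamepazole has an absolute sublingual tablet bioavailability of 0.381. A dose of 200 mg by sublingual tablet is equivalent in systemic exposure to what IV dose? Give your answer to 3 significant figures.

Systemic exposure from an extravascular dose = F × D_ev, so the equivalent IV dose is F × D_ev.
D_iv = F × D_ev = 0.381 × 200 = 76.2 mg

D_iv = 76.2 mg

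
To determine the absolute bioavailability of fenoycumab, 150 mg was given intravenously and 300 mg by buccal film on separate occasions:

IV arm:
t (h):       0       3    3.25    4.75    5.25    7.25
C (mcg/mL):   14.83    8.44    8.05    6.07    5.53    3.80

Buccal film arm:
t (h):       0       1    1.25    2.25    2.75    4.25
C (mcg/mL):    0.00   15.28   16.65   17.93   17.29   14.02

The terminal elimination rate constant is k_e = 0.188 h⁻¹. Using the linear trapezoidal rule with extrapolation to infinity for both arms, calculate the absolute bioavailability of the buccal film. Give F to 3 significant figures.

F = 0.849

Trapezoidal AUC_0→7.25 (IV):
  [0→3]: (14.83+8.44)/2 × 3 = 34.905
  [3→3.25]: (8.44+8.05)/2 × 0.25 = 2.06125
  [3.25→4.75]: (8.05+6.07)/2 × 1.5 = 10.59
  [4.75→5.25]: (6.07+5.53)/2 × 0.5 = 2.9
  [5.25→7.25]: (5.53+3.80)/2 × 2 = 9.33
  Sum = 59.78625 mcg/mL·h
IV tail: 3.80/0.188 = 20.213; AUC_iv,0→∞ = 59.78625 + 20.213 = 79.99925 mcg/mL·h
Trapezoidal AUC_0→4.25 (buccal film):
  [0→1]: (0.00+15.28)/2 × 1 = 7.64
  [1→1.25]: (15.28+16.65)/2 × 0.25 = 3.99125
  [1.25→2.25]: (16.65+17.93)/2 × 1 = 17.29
  [2.25→2.75]: (17.93+17.29)/2 × 0.5 = 8.805
  [2.75→4.25]: (17.29+14.02)/2 × 1.5 = 23.4825
  Sum = 61.20875 mcg/mL·h
buccal film tail: 14.02/0.188 = 74.574; AUC_ev,0→∞ = 61.20875 + 74.574 = 135.78275 mcg/mL·h
F = (AUC_ev/D_ev)/(AUC_iv/D_iv) = (135.78275/300)/(79.99925/150) = 0.452609/0.533328 = 0.8487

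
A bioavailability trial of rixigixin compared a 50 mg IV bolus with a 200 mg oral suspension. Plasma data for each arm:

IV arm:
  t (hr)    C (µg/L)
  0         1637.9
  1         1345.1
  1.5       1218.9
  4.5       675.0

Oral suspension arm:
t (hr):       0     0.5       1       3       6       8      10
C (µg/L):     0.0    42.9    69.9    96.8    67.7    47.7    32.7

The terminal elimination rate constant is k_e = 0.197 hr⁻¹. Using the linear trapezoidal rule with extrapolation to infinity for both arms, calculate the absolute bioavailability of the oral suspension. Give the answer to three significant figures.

F = 0.0242

Trapezoidal AUC_0→4.5 (IV):
  [0→1]: (1637.9+1345.1)/2 × 1 = 1491.5
  [1→1.5]: (1345.1+1218.9)/2 × 0.5 = 641.0
  [1.5→4.5]: (1218.9+675.0)/2 × 3 = 2840.85
  Sum = 4973.35 µg/L·hr
IV tail: 675.0/0.197 = 3426.396; AUC_iv,0→∞ = 4973.35 + 3426.396 = 8399.746 µg/L·hr
Trapezoidal AUC_0→10 (oral suspension):
  [0→0.5]: (0.0+42.9)/2 × 0.5 = 10.725
  [0.5→1]: (42.9+69.9)/2 × 0.5 = 28.2
  [1→3]: (69.9+96.8)/2 × 2 = 166.7
  [3→6]: (96.8+67.7)/2 × 3 = 246.75
  [6→8]: (67.7+47.7)/2 × 2 = 115.4
  [8→10]: (47.7+32.7)/2 × 2 = 80.4
  Sum = 648.175 µg/L·hr
oral suspension tail: 32.7/0.197 = 165.990; AUC_ev,0→∞ = 648.175 + 165.990 = 814.165 µg/L·hr
F = (AUC_ev/D_ev)/(AUC_iv/D_iv) = (814.165/200)/(8399.746/50) = 4.070825/167.99492 = 0.0242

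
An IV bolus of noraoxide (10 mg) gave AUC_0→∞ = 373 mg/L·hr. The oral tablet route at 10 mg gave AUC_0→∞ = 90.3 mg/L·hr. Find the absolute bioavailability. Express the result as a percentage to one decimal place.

F = 24.2%

F = (AUC_ev / D_ev) / (AUC_iv / D_iv)
  = (90.3/10) / (373/10)
  = 9.03 / 37.3 = 0.2421
  = 24.21%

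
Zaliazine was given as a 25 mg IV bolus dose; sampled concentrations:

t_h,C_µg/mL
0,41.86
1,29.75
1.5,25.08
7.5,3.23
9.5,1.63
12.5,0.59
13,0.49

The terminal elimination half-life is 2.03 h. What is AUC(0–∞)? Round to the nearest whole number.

Trapezoidal AUC_0→13:
  [0→1]: (41.86+29.75)/2 × 1 = 35.805
  [1→1.5]: (29.75+25.08)/2 × 0.5 = 13.7075
  [1.5→7.5]: (25.08+3.23)/2 × 6 = 84.93
  [7.5→9.5]: (3.23+1.63)/2 × 2 = 4.86
  [9.5→12.5]: (1.63+0.59)/2 × 3 = 3.33
  [12.5→13]: (0.59+0.49)/2 × 0.5 = 0.27
  Sum = 142.9025 µg/mL·h
k_e = ln2 / t½ = 0.693147 / 2.03 = 0.3415 h^-1
Extrapolated tail: C_last / k_e = 0.49 / 0.3415 = 1.435
AUC_0→∞ = 142.9025 + 1.435 = 144.3375 µg/mL·h

AUC = 144 µg/mL·h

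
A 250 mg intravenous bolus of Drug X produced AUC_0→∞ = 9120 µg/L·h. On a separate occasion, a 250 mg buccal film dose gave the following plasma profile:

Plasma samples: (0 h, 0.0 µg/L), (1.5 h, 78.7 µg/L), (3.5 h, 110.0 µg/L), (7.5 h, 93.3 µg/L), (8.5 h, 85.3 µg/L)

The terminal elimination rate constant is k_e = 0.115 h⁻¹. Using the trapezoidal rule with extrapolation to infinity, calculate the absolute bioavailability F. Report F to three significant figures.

F = 0.163

Trapezoidal AUC_0→8.5 (buccal film):
  [0→1.5]: (0.0+78.7)/2 × 1.5 = 59.025
  [1.5→3.5]: (78.7+110.0)/2 × 2 = 188.7
  [3.5→7.5]: (110.0+93.3)/2 × 4 = 406.6
  [7.5→8.5]: (93.3+85.3)/2 × 1 = 89.3
  Sum = 743.625 µg/L·h
Tail: C_last/k_e = 85.3/0.115 = 741.739
AUC_0→∞ (buccal film) = 743.625 + 741.739 = 1485.364 µg/L·h
F = (AUC_ev/D_ev)/(AUC_iv/D_iv) = (1485.364/250)/(9120/250) = 5.941456/36.48 = 0.1629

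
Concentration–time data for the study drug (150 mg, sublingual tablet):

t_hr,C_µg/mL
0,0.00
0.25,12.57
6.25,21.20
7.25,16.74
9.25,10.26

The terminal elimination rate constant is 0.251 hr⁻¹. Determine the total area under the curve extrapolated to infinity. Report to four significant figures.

AUC = 189.7 µg/mL·hr

Trapezoidal AUC_0→9.25:
  [0→0.25]: (0.00+12.57)/2 × 0.25 = 1.57125
  [0.25→6.25]: (12.57+21.20)/2 × 6 = 101.31
  [6.25→7.25]: (21.20+16.74)/2 × 1 = 18.97
  [7.25→9.25]: (16.74+10.26)/2 × 2 = 27.0
  Sum = 148.85125 µg/mL·hr
Extrapolated tail: C_last / k_e = 10.26 / 0.251 = 40.876
AUC_0→∞ = 148.85125 + 40.876 = 189.72725 µg/mL·hr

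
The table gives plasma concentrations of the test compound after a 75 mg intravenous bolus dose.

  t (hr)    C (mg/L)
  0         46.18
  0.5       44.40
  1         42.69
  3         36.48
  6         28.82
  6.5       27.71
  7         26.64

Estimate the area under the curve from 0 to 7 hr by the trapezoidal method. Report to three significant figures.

AUC = 249 mg/L·hr

Trapezoidal AUC_0→7:
  [0→0.5]: (46.18+44.40)/2 × 0.5 = 22.645
  [0.5→1]: (44.40+42.69)/2 × 0.5 = 21.7725
  [1→3]: (42.69+36.48)/2 × 2 = 79.17
  [3→6]: (36.48+28.82)/2 × 3 = 97.95
  [6→6.5]: (28.82+27.71)/2 × 0.5 = 14.1325
  [6.5→7]: (27.71+26.64)/2 × 0.5 = 13.5875
  Sum = 249.2575 mg/L·hr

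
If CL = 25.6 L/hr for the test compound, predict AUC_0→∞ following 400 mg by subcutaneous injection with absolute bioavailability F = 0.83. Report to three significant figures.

AUC_0→∞ = F × Dose / CL
        = 0.83 × 400 / 25.6 = 12.96875 mg/L·hr

AUC = 13.0 mg/L·hr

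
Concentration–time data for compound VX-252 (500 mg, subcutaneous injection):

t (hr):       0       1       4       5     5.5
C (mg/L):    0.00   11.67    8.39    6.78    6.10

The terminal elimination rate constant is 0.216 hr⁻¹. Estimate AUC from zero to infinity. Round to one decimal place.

Trapezoidal AUC_0→5.5:
  [0→1]: (0.00+11.67)/2 × 1 = 5.835
  [1→4]: (11.67+8.39)/2 × 3 = 30.09
  [4→5]: (8.39+6.78)/2 × 1 = 7.585
  [5→5.5]: (6.78+6.10)/2 × 0.5 = 3.22
  Sum = 46.73 mg/L·hr
Extrapolated tail: C_last / k_e = 6.10 / 0.216 = 28.241
AUC_0→∞ = 46.73 + 28.241 = 74.971 mg/L·hr

AUC = 75.0 mg/L·hr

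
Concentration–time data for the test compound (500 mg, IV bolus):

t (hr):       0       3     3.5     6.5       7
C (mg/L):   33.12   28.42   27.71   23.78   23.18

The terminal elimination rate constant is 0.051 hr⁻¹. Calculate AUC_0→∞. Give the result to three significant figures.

Trapezoidal AUC_0→7:
  [0→3]: (33.12+28.42)/2 × 3 = 92.31
  [3→3.5]: (28.42+27.71)/2 × 0.5 = 14.0325
  [3.5→6.5]: (27.71+23.78)/2 × 3 = 77.235
  [6.5→7]: (23.78+23.18)/2 × 0.5 = 11.74
  Sum = 195.3175 mg/L·hr
Extrapolated tail: C_last / k_e = 23.18 / 0.051 = 454.510
AUC_0→∞ = 195.3175 + 454.510 = 649.8275 mg/L·hr

AUC = 650 mg/L·hr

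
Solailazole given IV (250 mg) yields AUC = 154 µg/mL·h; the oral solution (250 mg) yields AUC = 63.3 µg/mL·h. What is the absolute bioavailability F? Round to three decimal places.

F = 0.411

F = (AUC_ev / D_ev) / (AUC_iv / D_iv)
  = (63.3/250) / (154/250)
  = 0.2532 / 0.616 = 0.4110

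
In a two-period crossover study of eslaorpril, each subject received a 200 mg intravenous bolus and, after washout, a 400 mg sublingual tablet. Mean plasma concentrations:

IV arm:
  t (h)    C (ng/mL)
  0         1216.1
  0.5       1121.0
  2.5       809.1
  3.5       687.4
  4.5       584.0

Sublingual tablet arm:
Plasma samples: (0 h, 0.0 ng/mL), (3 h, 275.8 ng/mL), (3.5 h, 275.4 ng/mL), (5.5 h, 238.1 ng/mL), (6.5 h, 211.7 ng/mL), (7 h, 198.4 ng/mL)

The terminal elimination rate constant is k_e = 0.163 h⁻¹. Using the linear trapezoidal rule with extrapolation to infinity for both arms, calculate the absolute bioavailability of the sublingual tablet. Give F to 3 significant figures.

Trapezoidal AUC_0→4.5 (IV):
  [0→0.5]: (1216.1+1121.0)/2 × 0.5 = 584.275
  [0.5→2.5]: (1121.0+809.1)/2 × 2 = 1930.1
  [2.5→3.5]: (809.1+687.4)/2 × 1 = 748.25
  [3.5→4.5]: (687.4+584.0)/2 × 1 = 635.7
  Sum = 3898.325 ng/mL·h
IV tail: 584.0/0.163 = 3582.822; AUC_iv,0→∞ = 3898.325 + 3582.822 = 7481.147 ng/mL·h
Trapezoidal AUC_0→7 (sublingual tablet):
  [0→3]: (0.0+275.8)/2 × 3 = 413.7
  [3→3.5]: (275.8+275.4)/2 × 0.5 = 137.8
  [3.5→5.5]: (275.4+238.1)/2 × 2 = 513.5
  [5.5→6.5]: (238.1+211.7)/2 × 1 = 224.9
  [6.5→7]: (211.7+198.4)/2 × 0.5 = 102.525
  Sum = 1392.425 ng/mL·h
sublingual tablet tail: 198.4/0.163 = 1217.178; AUC_ev,0→∞ = 1392.425 + 1217.178 = 2609.603 ng/mL·h
F = (AUC_ev/D_ev)/(AUC_iv/D_iv) = (2609.603/400)/(7481.147/200) = 6.5240075/37.405735 = 0.1744

F = 0.174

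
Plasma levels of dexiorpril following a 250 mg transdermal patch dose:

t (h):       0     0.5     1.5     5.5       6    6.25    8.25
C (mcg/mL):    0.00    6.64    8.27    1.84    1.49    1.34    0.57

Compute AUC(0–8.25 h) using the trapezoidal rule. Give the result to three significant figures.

Trapezoidal AUC_0→8.25:
  [0→0.5]: (0.00+6.64)/2 × 0.5 = 1.66
  [0.5→1.5]: (6.64+8.27)/2 × 1 = 7.455
  [1.5→5.5]: (8.27+1.84)/2 × 4 = 20.22
  [5.5→6]: (1.84+1.49)/2 × 0.5 = 0.8325
  [6→6.25]: (1.49+1.34)/2 × 0.25 = 0.35375
  [6.25→8.25]: (1.34+0.57)/2 × 2 = 1.91
  Sum = 32.43125 mcg/mL·h

AUC = 32.4 mcg/mL·h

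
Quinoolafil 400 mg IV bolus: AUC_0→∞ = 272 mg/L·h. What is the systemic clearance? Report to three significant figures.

CL = 1.47 L/h

CL = Dose_iv / AUC_0→∞
   = 400 / 272 = 1.47059 L/h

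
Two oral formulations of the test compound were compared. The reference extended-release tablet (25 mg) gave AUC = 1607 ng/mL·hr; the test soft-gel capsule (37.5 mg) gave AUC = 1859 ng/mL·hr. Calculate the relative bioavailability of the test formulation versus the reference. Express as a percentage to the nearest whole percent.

F_rel = (AUC_test/D_test) / (AUC_ref/D_ref)
      = (1859/37.5) / (1607/25)
      = 49.5733 / 64.28 = 0.7712 = 77.12%

F_rel = 77%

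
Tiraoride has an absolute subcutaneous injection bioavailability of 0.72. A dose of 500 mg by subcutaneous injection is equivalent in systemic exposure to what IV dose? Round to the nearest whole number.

D_iv = 360 mg

Systemic exposure from an extravascular dose = F × D_ev, so the equivalent IV dose is F × D_ev.
D_iv = F × D_ev = 0.72 × 500 = 360 mg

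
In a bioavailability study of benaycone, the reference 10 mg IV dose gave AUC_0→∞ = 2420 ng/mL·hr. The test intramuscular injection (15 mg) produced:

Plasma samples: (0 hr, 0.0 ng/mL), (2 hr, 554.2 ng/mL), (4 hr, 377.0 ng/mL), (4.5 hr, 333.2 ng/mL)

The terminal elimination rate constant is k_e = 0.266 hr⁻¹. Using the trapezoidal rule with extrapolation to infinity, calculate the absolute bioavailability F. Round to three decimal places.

F = 0.803

Trapezoidal AUC_0→4.5 (intramuscular injection):
  [0→2]: (0.0+554.2)/2 × 2 = 554.2
  [2→4]: (554.2+377.0)/2 × 2 = 931.2
  [4→4.5]: (377.0+333.2)/2 × 0.5 = 177.55
  Sum = 1662.95 ng/mL·hr
Tail: C_last/k_e = 333.2/0.266 = 1252.632
AUC_0→∞ (intramuscular injection) = 1662.95 + 1252.632 = 2915.582 ng/mL·hr
F = (AUC_ev/D_ev)/(AUC_iv/D_iv) = (2915.582/15)/(2420/10) = 194.372/242 = 0.8032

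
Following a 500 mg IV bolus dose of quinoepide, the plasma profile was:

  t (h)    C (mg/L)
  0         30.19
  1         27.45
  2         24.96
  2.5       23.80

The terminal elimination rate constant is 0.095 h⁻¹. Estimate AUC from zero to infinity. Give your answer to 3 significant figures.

Trapezoidal AUC_0→2.5:
  [0→1]: (30.19+27.45)/2 × 1 = 28.82
  [1→2]: (27.45+24.96)/2 × 1 = 26.205
  [2→2.5]: (24.96+23.80)/2 × 0.5 = 12.19
  Sum = 67.215 mg/L·h
Extrapolated tail: C_last / k_e = 23.80 / 0.095 = 250.526
AUC_0→∞ = 67.215 + 250.526 = 317.741 mg/L·h

AUC = 318 mg/L·h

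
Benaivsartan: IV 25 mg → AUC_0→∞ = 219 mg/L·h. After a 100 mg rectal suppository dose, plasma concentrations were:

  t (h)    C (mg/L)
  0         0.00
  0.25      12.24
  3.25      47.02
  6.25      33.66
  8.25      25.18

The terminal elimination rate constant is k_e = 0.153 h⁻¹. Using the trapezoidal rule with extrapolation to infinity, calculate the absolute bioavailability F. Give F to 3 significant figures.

Trapezoidal AUC_0→8.25 (rectal suppository):
  [0→0.25]: (0.00+12.24)/2 × 0.25 = 1.53
  [0.25→3.25]: (12.24+47.02)/2 × 3 = 88.89
  [3.25→6.25]: (47.02+33.66)/2 × 3 = 121.02
  [6.25→8.25]: (33.66+25.18)/2 × 2 = 58.84
  Sum = 270.28 mg/L·h
Tail: C_last/k_e = 25.18/0.153 = 164.575
AUC_0→∞ (rectal suppository) = 270.28 + 164.575 = 434.855 mg/L·h
F = (AUC_ev/D_ev)/(AUC_iv/D_iv) = (434.855/100)/(219/25) = 4.34855/8.76 = 0.4964

F = 0.496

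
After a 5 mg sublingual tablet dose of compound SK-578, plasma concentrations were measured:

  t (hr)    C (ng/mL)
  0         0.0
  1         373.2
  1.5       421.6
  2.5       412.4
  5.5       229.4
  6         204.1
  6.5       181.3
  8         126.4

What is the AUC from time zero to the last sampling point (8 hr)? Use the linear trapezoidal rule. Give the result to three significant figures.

Trapezoidal AUC_0→8:
  [0→1]: (0.0+373.2)/2 × 1 = 186.6
  [1→1.5]: (373.2+421.6)/2 × 0.5 = 198.7
  [1.5→2.5]: (421.6+412.4)/2 × 1 = 417.0
  [2.5→5.5]: (412.4+229.4)/2 × 3 = 962.7
  [5.5→6]: (229.4+204.1)/2 × 0.5 = 108.375
  [6→6.5]: (204.1+181.3)/2 × 0.5 = 96.35
  [6.5→8]: (181.3+126.4)/2 × 1.5 = 230.775
  Sum = 2200.5 ng/mL·hr

AUC = 2200 ng/mL·hr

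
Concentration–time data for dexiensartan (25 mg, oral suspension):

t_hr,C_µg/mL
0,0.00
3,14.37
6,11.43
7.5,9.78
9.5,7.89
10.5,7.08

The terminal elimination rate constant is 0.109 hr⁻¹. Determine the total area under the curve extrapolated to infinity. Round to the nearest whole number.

Trapezoidal AUC_0→10.5:
  [0→3]: (0.00+14.37)/2 × 3 = 21.555
  [3→6]: (14.37+11.43)/2 × 3 = 38.7
  [6→7.5]: (11.43+9.78)/2 × 1.5 = 15.9075
  [7.5→9.5]: (9.78+7.89)/2 × 2 = 17.67
  [9.5→10.5]: (7.89+7.08)/2 × 1 = 7.485
  Sum = 101.3175 µg/mL·hr
Extrapolated tail: C_last / k_e = 7.08 / 0.109 = 64.954
AUC_0→∞ = 101.3175 + 64.954 = 166.2715 µg/mL·hr

AUC = 166 µg/mL·hr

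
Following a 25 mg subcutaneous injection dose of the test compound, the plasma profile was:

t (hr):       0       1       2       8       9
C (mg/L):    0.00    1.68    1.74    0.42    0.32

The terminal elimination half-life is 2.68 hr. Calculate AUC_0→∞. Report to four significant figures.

Trapezoidal AUC_0→9:
  [0→1]: (0.00+1.68)/2 × 1 = 0.84
  [1→2]: (1.68+1.74)/2 × 1 = 1.71
  [2→8]: (1.74+0.42)/2 × 6 = 6.48
  [8→9]: (0.42+0.32)/2 × 1 = 0.37
  Sum = 9.4 mg/L·hr
k_e = ln2 / t½ = 0.693147 / 2.68 = 0.2586 hr^-1
Extrapolated tail: C_last / k_e = 0.32 / 0.2586 = 1.237
AUC_0→∞ = 9.4 + 1.237 = 10.637 mg/L·hr

AUC = 10.64 mg/L·hr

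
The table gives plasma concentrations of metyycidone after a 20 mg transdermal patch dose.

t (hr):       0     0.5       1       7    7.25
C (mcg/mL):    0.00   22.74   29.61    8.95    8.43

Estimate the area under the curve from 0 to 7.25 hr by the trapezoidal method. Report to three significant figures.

AUC = 137 mcg/mL·hr

Trapezoidal AUC_0→7.25:
  [0→0.5]: (0.00+22.74)/2 × 0.5 = 5.685
  [0.5→1]: (22.74+29.61)/2 × 0.5 = 13.0875
  [1→7]: (29.61+8.95)/2 × 6 = 115.68
  [7→7.25]: (8.95+8.43)/2 × 0.25 = 2.1725
  Sum = 136.625 mcg/mL·hr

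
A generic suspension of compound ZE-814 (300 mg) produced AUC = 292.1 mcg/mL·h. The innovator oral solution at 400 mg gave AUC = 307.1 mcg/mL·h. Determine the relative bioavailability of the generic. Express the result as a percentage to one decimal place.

F_rel = 126.8%

F_rel = (AUC_test/D_test) / (AUC_ref/D_ref)
      = (292.1/300) / (307.1/400)
      = 0.973667 / 0.76775 = 1.2682 = 126.82%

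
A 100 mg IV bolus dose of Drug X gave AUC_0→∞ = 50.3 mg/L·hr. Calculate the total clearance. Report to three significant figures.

CL = 1.99 L/hr

CL = Dose_iv / AUC_0→∞
   = 100 / 50.3 = 1.98807 L/hr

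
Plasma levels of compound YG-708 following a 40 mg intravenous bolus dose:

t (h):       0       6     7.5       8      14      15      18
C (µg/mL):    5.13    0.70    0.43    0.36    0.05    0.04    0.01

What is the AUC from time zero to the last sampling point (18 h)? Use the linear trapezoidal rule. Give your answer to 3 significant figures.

Trapezoidal AUC_0→18:
  [0→6]: (5.13+0.70)/2 × 6 = 17.49
  [6→7.5]: (0.70+0.43)/2 × 1.5 = 0.8475
  [7.5→8]: (0.43+0.36)/2 × 0.5 = 0.1975
  [8→14]: (0.36+0.05)/2 × 6 = 1.23
  [14→15]: (0.05+0.04)/2 × 1 = 0.045
  [15→18]: (0.04+0.01)/2 × 3 = 0.075
  Sum = 19.885 µg/mL·h

AUC = 19.9 µg/mL·h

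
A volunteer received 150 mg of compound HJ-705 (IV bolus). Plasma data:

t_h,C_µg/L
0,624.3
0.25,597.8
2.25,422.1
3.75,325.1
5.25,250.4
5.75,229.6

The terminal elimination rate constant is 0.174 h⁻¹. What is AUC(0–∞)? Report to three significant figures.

Trapezoidal AUC_0→5.75:
  [0→0.25]: (624.3+597.8)/2 × 0.25 = 152.7625
  [0.25→2.25]: (597.8+422.1)/2 × 2 = 1019.9
  [2.25→3.75]: (422.1+325.1)/2 × 1.5 = 560.4
  [3.75→5.25]: (325.1+250.4)/2 × 1.5 = 431.625
  [5.25→5.75]: (250.4+229.6)/2 × 0.5 = 120.0
  Sum = 2284.6875 µg/L·h
Extrapolated tail: C_last / k_e = 229.6 / 0.174 = 1319.540
AUC_0→∞ = 2284.6875 + 1319.540 = 3604.2275 µg/L·h

AUC = 3600 µg/L·h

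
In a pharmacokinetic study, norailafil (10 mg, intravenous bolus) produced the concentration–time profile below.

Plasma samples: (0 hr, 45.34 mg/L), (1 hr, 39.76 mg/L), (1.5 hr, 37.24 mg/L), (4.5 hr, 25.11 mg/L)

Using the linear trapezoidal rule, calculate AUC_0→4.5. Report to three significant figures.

AUC = 155 mg/L·hr

Trapezoidal AUC_0→4.5:
  [0→1]: (45.34+39.76)/2 × 1 = 42.55
  [1→1.5]: (39.76+37.24)/2 × 0.5 = 19.25
  [1.5→4.5]: (37.24+25.11)/2 × 3 = 93.525
  Sum = 155.325 mg/L·hr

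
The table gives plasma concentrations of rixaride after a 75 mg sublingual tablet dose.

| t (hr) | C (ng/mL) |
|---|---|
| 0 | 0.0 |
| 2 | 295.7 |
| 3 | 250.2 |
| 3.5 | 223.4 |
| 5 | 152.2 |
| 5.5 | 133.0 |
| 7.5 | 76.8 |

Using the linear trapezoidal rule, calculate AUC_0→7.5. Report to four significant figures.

Trapezoidal AUC_0→7.5:
  [0→2]: (0.0+295.7)/2 × 2 = 295.7
  [2→3]: (295.7+250.2)/2 × 1 = 272.95
  [3→3.5]: (250.2+223.4)/2 × 0.5 = 118.4
  [3.5→5]: (223.4+152.2)/2 × 1.5 = 281.7
  [5→5.5]: (152.2+133.0)/2 × 0.5 = 71.3
  [5.5→7.5]: (133.0+76.8)/2 × 2 = 209.8
  Sum = 1249.85 ng/mL·hr

AUC = 1250 ng/mL·hr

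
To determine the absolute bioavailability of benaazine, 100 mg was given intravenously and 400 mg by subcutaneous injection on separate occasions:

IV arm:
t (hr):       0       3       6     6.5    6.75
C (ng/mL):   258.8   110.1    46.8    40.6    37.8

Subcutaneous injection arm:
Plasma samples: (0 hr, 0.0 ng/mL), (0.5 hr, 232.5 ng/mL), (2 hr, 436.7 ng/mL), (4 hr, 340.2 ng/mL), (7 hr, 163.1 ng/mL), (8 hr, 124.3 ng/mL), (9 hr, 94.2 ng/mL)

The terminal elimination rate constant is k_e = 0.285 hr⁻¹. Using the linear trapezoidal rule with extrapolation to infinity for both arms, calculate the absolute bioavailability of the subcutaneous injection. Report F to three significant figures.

Trapezoidal AUC_0→6.75 (IV):
  [0→3]: (258.8+110.1)/2 × 3 = 553.35
  [3→6]: (110.1+46.8)/2 × 3 = 235.35
  [6→6.5]: (46.8+40.6)/2 × 0.5 = 21.85
  [6.5→6.75]: (40.6+37.8)/2 × 0.25 = 9.8
  Sum = 820.35 ng/mL·hr
IV tail: 37.8/0.285 = 132.632; AUC_iv,0→∞ = 820.35 + 132.632 = 952.982 ng/mL·hr
Trapezoidal AUC_0→9 (subcutaneous injection):
  [0→0.5]: (0.0+232.5)/2 × 0.5 = 58.125
  [0.5→2]: (232.5+436.7)/2 × 1.5 = 501.9
  [2→4]: (436.7+340.2)/2 × 2 = 776.9
  [4→7]: (340.2+163.1)/2 × 3 = 754.95
  [7→8]: (163.1+124.3)/2 × 1 = 143.7
  [8→9]: (124.3+94.2)/2 × 1 = 109.25
  Sum = 2344.825 ng/mL·hr
subcutaneous injection tail: 94.2/0.285 = 330.526; AUC_ev,0→∞ = 2344.825 + 330.526 = 2675.351 ng/mL·hr
F = (AUC_ev/D_ev)/(AUC_iv/D_iv) = (2675.351/400)/(952.982/100) = 6.6883775/9.52982 = 0.7018

F = 0.702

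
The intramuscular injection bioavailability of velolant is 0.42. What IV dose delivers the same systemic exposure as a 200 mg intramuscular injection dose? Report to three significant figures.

D_iv = 84.0 mg

Systemic exposure from an extravascular dose = F × D_ev, so the equivalent IV dose is F × D_ev.
D_iv = F × D_ev = 0.42 × 200 = 84 mg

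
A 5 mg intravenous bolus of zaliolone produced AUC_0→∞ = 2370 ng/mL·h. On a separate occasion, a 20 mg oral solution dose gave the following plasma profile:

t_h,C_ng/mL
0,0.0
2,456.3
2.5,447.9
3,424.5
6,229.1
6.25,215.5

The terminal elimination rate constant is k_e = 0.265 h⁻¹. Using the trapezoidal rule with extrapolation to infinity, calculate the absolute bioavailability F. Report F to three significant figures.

Trapezoidal AUC_0→6.25 (oral solution):
  [0→2]: (0.0+456.3)/2 × 2 = 456.3
  [2→2.5]: (456.3+447.9)/2 × 0.5 = 226.05
  [2.5→3]: (447.9+424.5)/2 × 0.5 = 218.1
  [3→6]: (424.5+229.1)/2 × 3 = 980.4
  [6→6.25]: (229.1+215.5)/2 × 0.25 = 55.575
  Sum = 1936.425 ng/mL·h
Tail: C_last/k_e = 215.5/0.265 = 813.208
AUC_0→∞ (oral solution) = 1936.425 + 813.208 = 2749.633 ng/mL·h
F = (AUC_ev/D_ev)/(AUC_iv/D_iv) = (2749.633/20)/(2370/5) = 137.48165/474 = 0.2900

F = 0.290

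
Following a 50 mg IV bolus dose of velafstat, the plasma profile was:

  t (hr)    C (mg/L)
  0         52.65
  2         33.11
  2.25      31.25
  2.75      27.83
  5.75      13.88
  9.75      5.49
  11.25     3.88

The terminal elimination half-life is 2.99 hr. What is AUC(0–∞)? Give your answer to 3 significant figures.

AUC = 234 mg/L·hr

Trapezoidal AUC_0→11.25:
  [0→2]: (52.65+33.11)/2 × 2 = 85.76
  [2→2.25]: (33.11+31.25)/2 × 0.25 = 8.045
  [2.25→2.75]: (31.25+27.83)/2 × 0.5 = 14.77
  [2.75→5.75]: (27.83+13.88)/2 × 3 = 62.565
  [5.75→9.75]: (13.88+5.49)/2 × 4 = 38.74
  [9.75→11.25]: (5.49+3.88)/2 × 1.5 = 7.0275
  Sum = 216.9075 mg/L·hr
k_e = ln2 / t½ = 0.693147 / 2.99 = 0.2318 hr^-1
Extrapolated tail: C_last / k_e = 3.88 / 0.2318 = 16.739
AUC_0→∞ = 216.9075 + 16.739 = 233.6465 mg/L·hr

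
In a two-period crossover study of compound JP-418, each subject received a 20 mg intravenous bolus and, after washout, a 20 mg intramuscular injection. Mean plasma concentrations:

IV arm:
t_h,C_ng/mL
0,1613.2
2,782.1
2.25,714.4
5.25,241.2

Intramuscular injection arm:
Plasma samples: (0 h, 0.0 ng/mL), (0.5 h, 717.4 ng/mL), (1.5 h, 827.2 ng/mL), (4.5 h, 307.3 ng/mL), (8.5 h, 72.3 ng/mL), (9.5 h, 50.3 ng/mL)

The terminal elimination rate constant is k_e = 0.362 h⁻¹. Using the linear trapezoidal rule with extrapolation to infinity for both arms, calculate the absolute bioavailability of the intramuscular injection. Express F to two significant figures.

F = 0.77

Trapezoidal AUC_0→5.25 (IV):
  [0→2]: (1613.2+782.1)/2 × 2 = 2395.3
  [2→2.25]: (782.1+714.4)/2 × 0.25 = 187.0625
  [2.25→5.25]: (714.4+241.2)/2 × 3 = 1433.4
  Sum = 4015.7625 ng/mL·h
IV tail: 241.2/0.362 = 666.298; AUC_iv,0→∞ = 4015.7625 + 666.298 = 4682.0605 ng/mL·h
Trapezoidal AUC_0→9.5 (intramuscular injection):
  [0→0.5]: (0.0+717.4)/2 × 0.5 = 179.35
  [0.5→1.5]: (717.4+827.2)/2 × 1 = 772.3
  [1.5→4.5]: (827.2+307.3)/2 × 3 = 1701.75
  [4.5→8.5]: (307.3+72.3)/2 × 4 = 759.2
  [8.5→9.5]: (72.3+50.3)/2 × 1 = 61.3
  Sum = 3473.9 ng/mL·h
intramuscular injection tail: 50.3/0.362 = 138.950; AUC_ev,0→∞ = 3473.9 + 138.950 = 3612.85 ng/mL·h
F = (AUC_ev/D_ev)/(AUC_iv/D_iv) = (3612.85/20)/(4682.0605/20) = 180.6425/234.103 = 0.7716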